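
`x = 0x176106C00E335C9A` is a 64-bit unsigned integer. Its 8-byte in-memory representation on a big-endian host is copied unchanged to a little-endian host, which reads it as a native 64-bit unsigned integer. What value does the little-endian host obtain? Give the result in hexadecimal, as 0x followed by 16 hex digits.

Stored big-endian, the bytes at ascending addresses are 17 61 06 C0 0E 33 5C 9A.
Read back as little-endian, the first byte is least significant, giving 0x9A5C330EC0066117.

0x9A5C330EC0066117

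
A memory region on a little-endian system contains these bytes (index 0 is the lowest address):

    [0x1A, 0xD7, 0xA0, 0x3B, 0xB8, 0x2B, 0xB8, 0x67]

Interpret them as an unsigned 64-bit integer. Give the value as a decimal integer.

Little-endian: lowest address holds the least-significant byte.
Reassemble most-significant byte first: 67 B8 2B B8 3B A0 D7 1A → 0x67B82BB83BA0D71A.
0x67B82BB83BA0D71A = 7473771651895711514.

7473771651895711514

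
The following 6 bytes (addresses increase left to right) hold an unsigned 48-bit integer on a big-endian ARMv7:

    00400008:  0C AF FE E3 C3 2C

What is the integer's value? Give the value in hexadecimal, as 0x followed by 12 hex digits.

0x0CAFFEE3C32C

Big-endian stores the most-significant byte at the lowest address.
The bytes are already most-significant first: 0x0CAFFEE3C32C.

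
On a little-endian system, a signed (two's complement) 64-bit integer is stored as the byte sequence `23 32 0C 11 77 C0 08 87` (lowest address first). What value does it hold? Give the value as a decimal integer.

-8716505461155941853

Little-endian stores the least-significant byte at the lowest address.
Reassemble most-significant byte first: 87 08 C0 77 11 0C 32 23 → 0x8708C077110C3223.
Top bit is set, so as a signed 64-bit value this is 0x8708C077110C3223 − 2^64 = -8716505461155941853.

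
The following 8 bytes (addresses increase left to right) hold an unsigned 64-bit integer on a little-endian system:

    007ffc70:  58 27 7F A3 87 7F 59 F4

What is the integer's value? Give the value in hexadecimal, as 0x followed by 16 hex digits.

0xF4597F87A37F2758

Little-endian stores the least-significant byte at the lowest address.
Reassemble most-significant byte first: F4 59 7F 87 A3 7F 27 58 → 0xF4597F87A37F2758.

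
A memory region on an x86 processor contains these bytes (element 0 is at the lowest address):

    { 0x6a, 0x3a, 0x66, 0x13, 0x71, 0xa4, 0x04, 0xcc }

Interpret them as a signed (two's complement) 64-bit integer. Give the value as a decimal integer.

In little-endian order the low byte comes first in memory.
Reassemble most-significant byte first: CC 04 A4 71 13 66 3A 6A → 0xCC04A47113663A6A.
Top bit is set, so as a signed 64-bit value this is 0xCC04A47113663A6A − 2^64 = -3745688184501683606.

-3745688184501683606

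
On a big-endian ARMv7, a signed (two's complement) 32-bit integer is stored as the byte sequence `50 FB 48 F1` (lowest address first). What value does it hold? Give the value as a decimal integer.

1358645489

Big-endian: lowest address holds the most-significant byte.
The bytes are already most-significant first: 0x50FB48F1.
0x50FB48F1 = 1358645489.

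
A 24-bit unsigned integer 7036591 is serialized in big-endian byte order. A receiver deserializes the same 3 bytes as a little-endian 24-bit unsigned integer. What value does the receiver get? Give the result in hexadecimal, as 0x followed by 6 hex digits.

7036591 in 24-bit hexadecimal is 0x6B5EAF.
Stored big-endian, the bytes at ascending addresses are 6B 5E AF.
Read back as little-endian, the first byte is least significant, giving 0xAF5E6B.

0xAF5E6B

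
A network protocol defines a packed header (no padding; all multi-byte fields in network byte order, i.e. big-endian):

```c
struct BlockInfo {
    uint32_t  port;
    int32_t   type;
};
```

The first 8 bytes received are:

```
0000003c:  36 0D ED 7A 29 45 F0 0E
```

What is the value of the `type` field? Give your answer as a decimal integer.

692449294

`type` follows `port` (4 bytes), so it starts at byte offset 4 and occupies 4 bytes.
Bytes at offsets 4..7: 29 45 F0 0E.
In big-endian order the high byte comes first in memory.
The bytes are already most-significant first: 0x2945F00E.
0x2945F00E = 692449294.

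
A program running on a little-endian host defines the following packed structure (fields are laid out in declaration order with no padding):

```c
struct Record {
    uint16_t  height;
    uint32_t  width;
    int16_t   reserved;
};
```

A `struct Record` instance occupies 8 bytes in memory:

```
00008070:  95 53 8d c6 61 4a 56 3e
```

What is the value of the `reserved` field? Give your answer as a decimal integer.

15958

`reserved` follows `height` (2 B), `width` (4 B), so it starts at offset 2 + 4 = 6 and occupies 2 bytes.
Bytes at offsets 6..7: 56 3E.
Little-endian: lowest address holds the least-significant byte.
Reassemble most-significant byte first: 3E 56 → 0x3E56.
0x3E56 = 15958.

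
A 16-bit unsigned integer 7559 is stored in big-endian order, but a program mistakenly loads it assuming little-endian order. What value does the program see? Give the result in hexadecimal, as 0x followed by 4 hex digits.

0x871D

7559 in 16-bit hexadecimal is 0x1D87.
Stored big-endian, the bytes at ascending addresses are 1D 87.
Read back as little-endian, the first byte is least significant, giving 0x871D.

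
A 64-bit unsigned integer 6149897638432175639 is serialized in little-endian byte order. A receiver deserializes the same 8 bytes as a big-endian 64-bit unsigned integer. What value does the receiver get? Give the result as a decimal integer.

1690753730444744789

6149897638432175639 in 64-bit hexadecimal is 0x5558D3518FC37617.
Stored little-endian, the bytes at ascending addresses are 17 76 C3 8F 51 D3 58 55.
Read back as big-endian, the last byte is least significant, giving 0x1776C38F51D35855.
0x1776C38F51D35855 = 1690753730444744789.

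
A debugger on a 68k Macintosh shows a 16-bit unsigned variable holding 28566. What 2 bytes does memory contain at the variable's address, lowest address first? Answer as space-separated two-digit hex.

28566 in hexadecimal, padded to 16 bits, is 0x6F96.
Split into bytes (most-significant first): 6F 96.
In big-endian order the high byte comes first in memory.
So the memory order matches the most-significant-first order: 6F 96.

6F 96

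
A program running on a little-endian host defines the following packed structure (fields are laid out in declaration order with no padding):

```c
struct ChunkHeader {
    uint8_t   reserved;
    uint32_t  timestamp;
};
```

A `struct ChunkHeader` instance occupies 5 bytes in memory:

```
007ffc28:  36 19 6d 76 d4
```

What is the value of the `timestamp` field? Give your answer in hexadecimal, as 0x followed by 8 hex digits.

0xD4766D19

`timestamp` follows `reserved` (1 byte), so it starts at byte offset 1 and occupies 4 bytes.
Bytes at offsets 1..4: 19 6D 76 D4.
Little-endian stores the least-significant byte at the lowest address.
Reassemble most-significant byte first: D4 76 6D 19 → 0xD4766D19.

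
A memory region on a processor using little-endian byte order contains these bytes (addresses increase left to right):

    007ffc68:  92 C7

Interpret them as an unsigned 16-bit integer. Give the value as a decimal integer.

Little-endian: lowest address holds the least-significant byte.
Reassemble most-significant byte first: C7 92 → 0xC792.
0xC792 = 51090.

51090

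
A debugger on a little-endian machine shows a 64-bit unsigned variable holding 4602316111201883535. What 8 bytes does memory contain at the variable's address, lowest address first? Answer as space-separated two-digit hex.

4602316111201883535 in hexadecimal, padded to 64 bits, is 0x3FDEB61E783ED58F.
Split into bytes (most-significant first): 3F DE B6 1E 78 3E D5 8F.
Little-endian stores the least-significant byte at the lowest address.
So at ascending addresses the bytes are 8F D5 3E 78 1E B6 DE 3F.

8F D5 3E 78 1E B6 DE 3F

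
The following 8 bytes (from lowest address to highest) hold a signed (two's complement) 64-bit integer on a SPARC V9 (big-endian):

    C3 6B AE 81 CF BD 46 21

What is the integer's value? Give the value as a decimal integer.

Big-endian stores the most-significant byte at the lowest address.
The bytes are already most-significant first: 0xC36BAE81CFBD4621.
Top bit is set, so as a signed 64-bit value this is 0xC36BAE81CFBD4621 − 2^64 = -4365203541246261727.

-4365203541246261727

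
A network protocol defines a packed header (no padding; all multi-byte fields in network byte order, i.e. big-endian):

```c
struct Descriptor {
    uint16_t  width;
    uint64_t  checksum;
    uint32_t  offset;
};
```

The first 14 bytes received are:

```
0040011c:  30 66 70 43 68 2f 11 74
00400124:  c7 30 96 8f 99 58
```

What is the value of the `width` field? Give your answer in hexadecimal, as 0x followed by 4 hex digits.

`width` is the first field, at byte offset 0, occupying 2 bytes.
Bytes at offsets 0..1: 30 66.
Big-endian: lowest address holds the most-significant byte.
The bytes are already most-significant first: 0x3066.

0x3066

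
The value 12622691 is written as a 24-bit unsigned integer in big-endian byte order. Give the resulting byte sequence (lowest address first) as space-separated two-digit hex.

12622691 in hexadecimal, padded to 24 bits, is 0xC09B63.
Split into bytes (most-significant first): C0 9B 63.
Big-endian stores the most-significant byte at the lowest address.
So the memory order matches the most-significant-first order: C0 9B 63.

C0 9B 63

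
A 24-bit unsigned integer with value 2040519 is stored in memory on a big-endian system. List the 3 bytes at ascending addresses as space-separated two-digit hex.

1F 22 C7

2040519 in hexadecimal, padded to 24 bits, is 0x1F22C7.
Split into bytes (most-significant first): 1F 22 C7.
In big-endian order the high byte comes first in memory.
So the memory order matches the most-significant-first order: 1F 22 C7.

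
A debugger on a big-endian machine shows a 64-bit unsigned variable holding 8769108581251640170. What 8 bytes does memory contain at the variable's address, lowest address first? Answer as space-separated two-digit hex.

79 B2 21 CB 3E 55 6B 6A

8769108581251640170 in hexadecimal, padded to 64 bits, is 0x79B221CB3E556B6A.
Split into bytes (most-significant first): 79 B2 21 CB 3E 55 6B 6A.
In big-endian order the high byte comes first in memory.
So the memory order matches the most-significant-first order: 79 B2 21 CB 3E 55 6B 6A.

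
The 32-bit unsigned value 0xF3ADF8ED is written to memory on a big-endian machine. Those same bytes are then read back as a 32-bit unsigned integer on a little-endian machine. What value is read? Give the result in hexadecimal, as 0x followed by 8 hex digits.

Stored big-endian, the bytes at ascending addresses are F3 AD F8 ED.
Read back as little-endian, the first byte is least significant, giving 0xEDF8ADF3.

0xEDF8ADF3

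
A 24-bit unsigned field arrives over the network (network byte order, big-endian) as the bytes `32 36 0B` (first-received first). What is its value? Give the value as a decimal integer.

In big-endian order the high byte comes first in memory.
The bytes are already most-significant first: 0x32360B.
0x32360B = 3290635.

3290635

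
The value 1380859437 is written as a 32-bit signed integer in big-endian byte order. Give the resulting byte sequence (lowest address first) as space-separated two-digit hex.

1380859437 in hexadecimal, padded to 32 bits, is 0x524E3E2D.
Split into bytes (most-significant first): 52 4E 3E 2D.
Big-endian stores the most-significant byte at the lowest address.
So the memory order matches the most-significant-first order: 52 4E 3E 2D.

52 4E 3E 2D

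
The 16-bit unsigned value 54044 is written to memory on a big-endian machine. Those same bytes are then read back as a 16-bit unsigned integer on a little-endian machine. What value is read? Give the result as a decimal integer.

54044 in 16-bit hexadecimal is 0xD31C.
Stored big-endian, the bytes at ascending addresses are D3 1C.
Read back as little-endian, the first byte is least significant, giving 0x1CD3.
0x1CD3 = 7379.

7379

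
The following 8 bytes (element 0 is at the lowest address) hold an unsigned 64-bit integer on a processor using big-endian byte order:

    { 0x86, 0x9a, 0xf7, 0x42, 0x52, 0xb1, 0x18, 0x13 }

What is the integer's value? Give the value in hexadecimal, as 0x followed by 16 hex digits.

0x869AF74252B11813

Big-endian: lowest address holds the most-significant byte.
The bytes are already most-significant first: 0x869AF74252B11813.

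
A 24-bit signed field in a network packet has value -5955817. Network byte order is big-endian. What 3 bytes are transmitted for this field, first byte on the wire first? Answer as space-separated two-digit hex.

A5 1F 17

Two's complement of -5955817 in 24 bits: 5955817 = 0x5AE0E9; invert → 0xA51F16; add 1 → 0xA51F17.
Split into bytes (most-significant first): A5 1F 17.
Big-endian: lowest address holds the most-significant byte.
So the memory order matches the most-significant-first order: A5 1F 17.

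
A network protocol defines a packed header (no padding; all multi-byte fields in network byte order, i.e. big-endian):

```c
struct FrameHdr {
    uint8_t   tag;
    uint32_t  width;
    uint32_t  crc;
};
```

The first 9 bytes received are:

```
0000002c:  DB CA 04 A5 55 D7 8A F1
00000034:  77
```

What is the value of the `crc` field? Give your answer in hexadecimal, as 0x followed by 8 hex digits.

0xD78AF177

`crc` follows `tag` (1 B), `width` (4 B), so it starts at offset 1 + 4 = 5 and occupies 4 bytes.
Bytes at offsets 5..8: D7 8A F1 77.
Big-endian stores the most-significant byte at the lowest address.
The bytes are already most-significant first: 0xD78AF177.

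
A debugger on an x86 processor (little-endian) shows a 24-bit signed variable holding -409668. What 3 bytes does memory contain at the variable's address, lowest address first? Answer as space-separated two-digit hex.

BC BF F9

Two's complement of -409668 in 24 bits: 409668 = 0x064044; invert → 0xF9BFBB; add 1 → 0xF9BFBC.
Split into bytes (most-significant first): F9 BF BC.
In little-endian order the low byte comes first in memory.
So at ascending addresses the bytes are BC BF F9.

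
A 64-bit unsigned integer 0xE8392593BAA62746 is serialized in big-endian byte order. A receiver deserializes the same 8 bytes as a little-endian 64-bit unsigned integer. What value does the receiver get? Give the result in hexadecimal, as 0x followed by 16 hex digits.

0x4627A6BA932539E8

Stored big-endian, the bytes at ascending addresses are E8 39 25 93 BA A6 27 46.
Read back as little-endian, the first byte is least significant, giving 0x4627A6BA932539E8.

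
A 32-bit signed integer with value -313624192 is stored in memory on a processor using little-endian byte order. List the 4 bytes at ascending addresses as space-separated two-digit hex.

80 79 4E ED

Two's complement of -313624192 in 32 bits: 313624192 = 0x12B18680; invert → 0xED4E797F; add 1 → 0xED4E7980.
Split into bytes (most-significant first): ED 4E 79 80.
Little-endian stores the least-significant byte at the lowest address.
So at ascending addresses the bytes are 80 79 4E ED.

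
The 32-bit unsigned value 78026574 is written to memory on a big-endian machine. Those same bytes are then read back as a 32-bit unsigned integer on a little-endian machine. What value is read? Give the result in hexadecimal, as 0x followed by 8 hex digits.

0x4E97A604

78026574 in 32-bit hexadecimal is 0x04A6974E.
Stored big-endian, the bytes at ascending addresses are 04 A6 97 4E.
Read back as little-endian, the first byte is least significant, giving 0x4E97A604.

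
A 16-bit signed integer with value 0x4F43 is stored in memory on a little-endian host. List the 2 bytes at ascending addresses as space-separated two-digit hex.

Split into bytes (most-significant first): 4F 43.
Little-endian: lowest address holds the least-significant byte.
So at ascending addresses the bytes are 43 4F.

43 4F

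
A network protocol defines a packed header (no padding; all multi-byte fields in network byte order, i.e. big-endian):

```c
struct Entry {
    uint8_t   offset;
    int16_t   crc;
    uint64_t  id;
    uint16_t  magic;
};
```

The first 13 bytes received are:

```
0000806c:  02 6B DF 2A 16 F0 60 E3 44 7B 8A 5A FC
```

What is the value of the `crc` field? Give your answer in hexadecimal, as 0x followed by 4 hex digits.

`crc` follows `offset` (1 byte), so it starts at byte offset 1 and occupies 2 bytes.
Bytes at offsets 1..2: 6B DF.
In big-endian order the high byte comes first in memory.
The bytes are already most-significant first: 0x6BDF.

0x6BDF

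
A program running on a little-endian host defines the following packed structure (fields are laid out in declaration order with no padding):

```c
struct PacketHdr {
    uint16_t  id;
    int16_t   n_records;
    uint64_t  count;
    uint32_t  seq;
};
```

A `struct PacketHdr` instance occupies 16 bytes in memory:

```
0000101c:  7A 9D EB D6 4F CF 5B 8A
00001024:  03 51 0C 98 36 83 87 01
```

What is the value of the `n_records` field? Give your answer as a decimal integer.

`n_records` follows `id` (2 bytes), so it starts at byte offset 2 and occupies 2 bytes.
Bytes at offsets 2..3: EB D6.
Little-endian: lowest address holds the least-significant byte.
Reassemble most-significant byte first: D6 EB → 0xD6EB.
Top bit is set, so as a signed 16-bit value this is 0xD6EB − 2^16 = -10517.

-10517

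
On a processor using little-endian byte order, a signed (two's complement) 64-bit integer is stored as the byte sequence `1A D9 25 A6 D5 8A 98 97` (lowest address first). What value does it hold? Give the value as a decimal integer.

Little-endian: lowest address holds the least-significant byte.
Reassemble most-significant byte first: 97 98 8A D5 A6 25 D9 1A → 0x97988AD5A625D91A.
Top bit is set, so as a signed 64-bit value this is 0x97988AD5A625D91A − 2^64 = -7523110527302248166.

-7523110527302248166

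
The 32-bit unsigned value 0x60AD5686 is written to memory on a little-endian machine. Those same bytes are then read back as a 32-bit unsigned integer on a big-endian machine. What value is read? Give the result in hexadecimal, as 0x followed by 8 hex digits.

0x8656AD60

Stored little-endian, the bytes at ascending addresses are 86 56 AD 60.
Read back as big-endian, the last byte is least significant, giving 0x8656AD60.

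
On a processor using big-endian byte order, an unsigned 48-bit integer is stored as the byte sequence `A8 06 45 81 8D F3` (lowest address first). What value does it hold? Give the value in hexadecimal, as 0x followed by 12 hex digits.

In big-endian order the high byte comes first in memory.
The bytes are already most-significant first: 0xA80645818DF3.

0xA80645818DF3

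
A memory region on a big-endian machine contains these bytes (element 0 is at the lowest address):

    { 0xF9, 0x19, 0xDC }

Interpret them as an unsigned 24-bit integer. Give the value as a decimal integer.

Big-endian: lowest address holds the most-significant byte.
The bytes are already most-significant first: 0xF919DC.
0xF919DC = 16325084.

16325084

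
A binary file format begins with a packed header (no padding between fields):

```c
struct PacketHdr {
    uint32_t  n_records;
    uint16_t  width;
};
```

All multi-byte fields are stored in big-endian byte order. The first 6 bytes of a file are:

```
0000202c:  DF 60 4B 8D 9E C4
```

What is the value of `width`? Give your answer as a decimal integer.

`width` follows `n_records` (4 bytes), so it starts at byte offset 4 and occupies 2 bytes.
Bytes at offsets 4..5: 9E C4.
Big-endian: lowest address holds the most-significant byte.
The bytes are already most-significant first: 0x9EC4.
0x9EC4 = 40644.

40644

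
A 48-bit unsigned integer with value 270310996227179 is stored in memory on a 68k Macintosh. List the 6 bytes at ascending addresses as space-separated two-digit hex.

270310996227179 in hexadecimal, padded to 48 bits, is 0xF5D8AEE8B46B.
Split into bytes (most-significant first): F5 D8 AE E8 B4 6B.
Big-endian stores the most-significant byte at the lowest address.
So the memory order matches the most-significant-first order: F5 D8 AE E8 B4 6B.

F5 D8 AE E8 B4 6B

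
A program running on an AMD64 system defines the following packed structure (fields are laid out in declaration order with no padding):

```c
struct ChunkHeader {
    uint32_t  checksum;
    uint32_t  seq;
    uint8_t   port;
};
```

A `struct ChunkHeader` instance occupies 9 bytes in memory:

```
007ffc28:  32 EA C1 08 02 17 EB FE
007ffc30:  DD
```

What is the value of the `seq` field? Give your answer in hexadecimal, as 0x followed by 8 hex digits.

0xFEEB1702

`seq` follows `checksum` (4 bytes), so it starts at byte offset 4 and occupies 4 bytes.
Bytes at offsets 4..7: 02 17 EB FE.
Little-endian: lowest address holds the least-significant byte.
Reassemble most-significant byte first: FE EB 17 02 → 0xFEEB1702.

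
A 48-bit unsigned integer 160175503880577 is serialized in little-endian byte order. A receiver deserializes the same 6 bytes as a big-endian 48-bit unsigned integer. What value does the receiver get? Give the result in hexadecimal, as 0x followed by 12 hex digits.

0x81B102C4AD91

160175503880577 in 48-bit hexadecimal is 0x91ADC402B181.
Stored little-endian, the bytes at ascending addresses are 81 B1 02 C4 AD 91.
Read back as big-endian, the last byte is least significant, giving 0x81B102C4AD91.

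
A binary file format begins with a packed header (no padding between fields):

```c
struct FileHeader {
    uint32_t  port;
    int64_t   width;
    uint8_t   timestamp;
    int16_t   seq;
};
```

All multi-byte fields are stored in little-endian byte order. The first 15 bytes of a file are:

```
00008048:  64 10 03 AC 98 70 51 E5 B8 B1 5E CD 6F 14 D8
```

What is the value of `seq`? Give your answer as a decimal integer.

`seq` follows `port` (4 B), `width` (8 B), `timestamp` (1 B), so it starts at offset 4 + 8 + 1 = 13 and occupies 2 bytes.
Bytes at offsets 13..14: 14 D8.
Little-endian: lowest address holds the least-significant byte.
Reassemble most-significant byte first: D8 14 → 0xD814.
Top bit is set, so as a signed 16-bit value this is 0xD814 − 2^16 = -10220.

-10220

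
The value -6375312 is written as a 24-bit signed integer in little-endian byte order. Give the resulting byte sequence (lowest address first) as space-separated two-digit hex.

70 B8 9E

Two's complement of -6375312 in 24 bits: 6375312 = 0x614790; invert → 0x9EB86F; add 1 → 0x9EB870.
Split into bytes (most-significant first): 9E B8 70.
Little-endian stores the least-significant byte at the lowest address.
So at ascending addresses the bytes are 70 B8 9E.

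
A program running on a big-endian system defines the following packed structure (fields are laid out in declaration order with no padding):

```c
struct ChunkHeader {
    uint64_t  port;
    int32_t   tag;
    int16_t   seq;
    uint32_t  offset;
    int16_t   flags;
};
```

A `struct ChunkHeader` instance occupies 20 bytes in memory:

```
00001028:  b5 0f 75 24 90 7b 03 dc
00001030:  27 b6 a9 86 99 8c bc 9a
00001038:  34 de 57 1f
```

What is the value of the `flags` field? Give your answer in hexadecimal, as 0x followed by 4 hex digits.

`flags` follows `port` (8 B), `tag` (4 B), `seq` (2 B), `offset` (4 B), so it starts at offset 8 + 4 + 2 + 4 = 18 and occupies 2 bytes.
Bytes at offsets 18..19: 57 1F.
Big-endian stores the most-significant byte at the lowest address.
The bytes are already most-significant first: 0x571F.

0x571F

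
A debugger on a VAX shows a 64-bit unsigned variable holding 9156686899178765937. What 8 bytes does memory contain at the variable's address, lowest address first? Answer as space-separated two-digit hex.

9156686899178765937 in hexadecimal, padded to 64 bits, is 0x7F1316387905FE71.
Split into bytes (most-significant first): 7F 13 16 38 79 05 FE 71.
Little-endian: lowest address holds the least-significant byte.
So at ascending addresses the bytes are 71 FE 05 79 38 16 13 7F.

71 FE 05 79 38 16 13 7F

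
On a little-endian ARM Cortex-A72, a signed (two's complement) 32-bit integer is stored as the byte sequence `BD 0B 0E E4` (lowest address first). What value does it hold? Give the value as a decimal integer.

-468841539

Little-endian: lowest address holds the least-significant byte.
Reassemble most-significant byte first: E4 0E 0B BD → 0xE40E0BBD.
Top bit is set, so as a signed 32-bit value this is 0xE40E0BBD − 2^32 = -468841539.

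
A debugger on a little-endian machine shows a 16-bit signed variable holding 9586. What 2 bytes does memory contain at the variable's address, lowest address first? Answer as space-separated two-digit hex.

9586 in hexadecimal, padded to 16 bits, is 0x2572.
Split into bytes (most-significant first): 25 72.
Little-endian: lowest address holds the least-significant byte.
So at ascending addresses the bytes are 72 25.

72 25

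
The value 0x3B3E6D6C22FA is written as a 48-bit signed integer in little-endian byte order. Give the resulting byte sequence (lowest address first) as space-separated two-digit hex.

FA 22 6C 6D 3E 3B

Split into bytes (most-significant first): 3B 3E 6D 6C 22 FA.
In little-endian order the low byte comes first in memory.
So at ascending addresses the bytes are FA 22 6C 6D 3E 3B.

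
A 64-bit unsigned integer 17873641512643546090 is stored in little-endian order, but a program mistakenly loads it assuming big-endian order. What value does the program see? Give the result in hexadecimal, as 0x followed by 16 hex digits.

0xEA4BCBD341EE0BF8

17873641512643546090 in 64-bit hexadecimal is 0xF80BEE41D3CB4BEA.
Stored little-endian, the bytes at ascending addresses are EA 4B CB D3 41 EE 0B F8.
Read back as big-endian, the last byte is least significant, giving 0xEA4BCBD341EE0BF8.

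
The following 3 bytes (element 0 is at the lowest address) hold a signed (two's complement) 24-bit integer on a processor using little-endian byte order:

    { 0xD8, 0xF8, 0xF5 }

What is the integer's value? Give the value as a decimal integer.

-657192

In little-endian order the low byte comes first in memory.
Reassemble most-significant byte first: F5 F8 D8 → 0xF5F8D8.
Top bit is set, so as a signed 24-bit value this is 0xF5F8D8 − 2^24 = -657192.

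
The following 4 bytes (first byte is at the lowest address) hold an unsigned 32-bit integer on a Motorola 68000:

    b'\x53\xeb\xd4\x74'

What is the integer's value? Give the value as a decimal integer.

1407964276

In big-endian order the high byte comes first in memory.
The bytes are already most-significant first: 0x53EBD474.
0x53EBD474 = 1407964276.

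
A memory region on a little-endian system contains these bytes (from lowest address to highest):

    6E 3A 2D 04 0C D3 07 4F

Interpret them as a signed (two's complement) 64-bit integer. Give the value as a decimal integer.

5694752302396422766

In little-endian order the low byte comes first in memory.
Reassemble most-significant byte first: 4F 07 D3 0C 04 2D 3A 6E → 0x4F07D30C042D3A6E.
0x4F07D30C042D3A6E = 5694752302396422766.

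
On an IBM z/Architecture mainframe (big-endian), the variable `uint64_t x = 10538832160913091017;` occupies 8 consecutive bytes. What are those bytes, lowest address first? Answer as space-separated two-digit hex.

92 41 74 03 62 AF E9 C9

10538832160913091017 in hexadecimal, padded to 64 bits, is 0x9241740362AFE9C9.
Split into bytes (most-significant first): 92 41 74 03 62 AF E9 C9.
Big-endian stores the most-significant byte at the lowest address.
So the memory order matches the most-significant-first order: 92 41 74 03 62 AF E9 C9.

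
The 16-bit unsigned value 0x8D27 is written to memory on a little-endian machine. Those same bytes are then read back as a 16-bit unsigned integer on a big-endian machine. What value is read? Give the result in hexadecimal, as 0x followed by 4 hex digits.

Stored little-endian, the bytes at ascending addresses are 27 8D.
Read back as big-endian, the last byte is least significant, giving 0x278D.

0x278D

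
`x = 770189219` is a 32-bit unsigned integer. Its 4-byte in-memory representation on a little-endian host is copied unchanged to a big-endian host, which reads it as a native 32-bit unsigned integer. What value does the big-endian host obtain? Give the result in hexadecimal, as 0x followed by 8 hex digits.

0xA327E82D

770189219 in 32-bit hexadecimal is 0x2DE827A3.
Stored little-endian, the bytes at ascending addresses are A3 27 E8 2D.
Read back as big-endian, the last byte is least significant, giving 0xA327E82D.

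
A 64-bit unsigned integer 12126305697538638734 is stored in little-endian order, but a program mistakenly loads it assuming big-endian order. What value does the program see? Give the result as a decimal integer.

10233188477219522984

12126305697538638734 in 64-bit hexadecimal is 0xA8494AC8B396038E.
Stored little-endian, the bytes at ascending addresses are 8E 03 96 B3 C8 4A 49 A8.
Read back as big-endian, the last byte is least significant, giving 0x8E0396B3C84A49A8.
0x8E0396B3C84A49A8 = 10233188477219522984.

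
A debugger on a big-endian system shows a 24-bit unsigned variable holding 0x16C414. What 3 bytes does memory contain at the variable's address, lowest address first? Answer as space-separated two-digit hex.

16 C4 14

Split into bytes (most-significant first): 16 C4 14.
Big-endian stores the most-significant byte at the lowest address.
So the memory order matches the most-significant-first order: 16 C4 14.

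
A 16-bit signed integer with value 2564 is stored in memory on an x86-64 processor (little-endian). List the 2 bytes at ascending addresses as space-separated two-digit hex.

04 0A

2564 in hexadecimal, padded to 16 bits, is 0x0A04.
Split into bytes (most-significant first): 0A 04.
In little-endian order the low byte comes first in memory.
So at ascending addresses the bytes are 04 0A.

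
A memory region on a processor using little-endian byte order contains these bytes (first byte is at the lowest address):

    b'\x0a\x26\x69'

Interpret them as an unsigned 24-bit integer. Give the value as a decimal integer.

Little-endian: lowest address holds the least-significant byte.
Reassemble most-significant byte first: 69 26 0A → 0x69260A.
0x69260A = 6891018.

6891018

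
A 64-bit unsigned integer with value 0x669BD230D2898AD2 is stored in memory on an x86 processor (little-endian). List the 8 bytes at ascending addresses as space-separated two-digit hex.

Split into bytes (most-significant first): 66 9B D2 30 D2 89 8A D2.
Little-endian: lowest address holds the least-significant byte.
So at ascending addresses the bytes are D2 8A 89 D2 30 D2 9B 66.

D2 8A 89 D2 30 D2 9B 66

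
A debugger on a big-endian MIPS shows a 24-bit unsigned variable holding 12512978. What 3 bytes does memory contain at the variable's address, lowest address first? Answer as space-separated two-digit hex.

BE EE D2

12512978 in hexadecimal, padded to 24 bits, is 0xBEEED2.
Split into bytes (most-significant first): BE EE D2.
In big-endian order the high byte comes first in memory.
So the memory order matches the most-significant-first order: BE EE D2.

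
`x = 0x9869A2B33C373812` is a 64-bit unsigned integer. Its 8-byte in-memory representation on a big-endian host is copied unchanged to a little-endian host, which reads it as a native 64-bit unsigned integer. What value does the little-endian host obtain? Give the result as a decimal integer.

Stored big-endian, the bytes at ascending addresses are 98 69 A2 B3 3C 37 38 12.
Read back as little-endian, the first byte is least significant, giving 0x1238373CB3A26998.
0x1238373CB3A26998 = 1312860025229830552.

1312860025229830552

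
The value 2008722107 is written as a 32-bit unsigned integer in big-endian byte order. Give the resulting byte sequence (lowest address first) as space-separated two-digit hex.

2008722107 in hexadecimal, padded to 32 bits, is 0x77BAAABB.
Split into bytes (most-significant first): 77 BA AA BB.
In big-endian order the high byte comes first in memory.
So the memory order matches the most-significant-first order: 77 BA AA BB.

77 BA AA BB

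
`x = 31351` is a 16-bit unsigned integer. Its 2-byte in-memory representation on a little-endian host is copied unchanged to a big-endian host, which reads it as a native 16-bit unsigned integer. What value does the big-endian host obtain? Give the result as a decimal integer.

31351 in 16-bit hexadecimal is 0x7A77.
Stored little-endian, the bytes at ascending addresses are 77 7A.
Read back as big-endian, the last byte is least significant, giving 0x777A.
0x777A = 30586.

30586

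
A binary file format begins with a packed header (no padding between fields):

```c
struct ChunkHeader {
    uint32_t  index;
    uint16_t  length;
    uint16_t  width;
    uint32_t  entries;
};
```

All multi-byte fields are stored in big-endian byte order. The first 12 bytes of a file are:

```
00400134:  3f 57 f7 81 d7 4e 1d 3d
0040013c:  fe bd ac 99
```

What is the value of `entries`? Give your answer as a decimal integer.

4273843353

`entries` follows `index` (4 B), `length` (2 B), `width` (2 B), so it starts at offset 4 + 2 + 2 = 8 and occupies 4 bytes.
Bytes at offsets 8..11: FE BD AC 99.
Big-endian: lowest address holds the most-significant byte.
The bytes are already most-significant first: 0xFEBDAC99.
0xFEBDAC99 = 4273843353.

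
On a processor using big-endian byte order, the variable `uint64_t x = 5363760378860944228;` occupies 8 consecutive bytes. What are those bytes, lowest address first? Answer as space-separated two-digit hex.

4A 6F E7 A5 6A 52 3B 64

5363760378860944228 in hexadecimal, padded to 64 bits, is 0x4A6FE7A56A523B64.
Split into bytes (most-significant first): 4A 6F E7 A5 6A 52 3B 64.
Big-endian stores the most-significant byte at the lowest address.
So the memory order matches the most-significant-first order: 4A 6F E7 A5 6A 52 3B 64.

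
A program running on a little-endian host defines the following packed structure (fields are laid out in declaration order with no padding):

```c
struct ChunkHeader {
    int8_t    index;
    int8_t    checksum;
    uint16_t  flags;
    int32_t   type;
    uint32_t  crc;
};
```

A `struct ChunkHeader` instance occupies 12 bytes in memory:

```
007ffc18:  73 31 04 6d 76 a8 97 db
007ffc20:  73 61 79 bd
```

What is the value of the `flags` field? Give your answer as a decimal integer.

27908

`flags` follows `index` (1 B), `checksum` (1 B), so it starts at offset 1 + 1 = 2 and occupies 2 bytes.
Bytes at offsets 2..3: 04 6D.
In little-endian order the low byte comes first in memory.
Reassemble most-significant byte first: 6D 04 → 0x6D04.
0x6D04 = 27908.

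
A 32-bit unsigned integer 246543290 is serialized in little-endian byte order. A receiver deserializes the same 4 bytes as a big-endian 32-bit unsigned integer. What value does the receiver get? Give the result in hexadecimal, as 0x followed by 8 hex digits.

246543290 in 32-bit hexadecimal is 0x0EB1F3BA.
Stored little-endian, the bytes at ascending addresses are BA F3 B1 0E.
Read back as big-endian, the last byte is least significant, giving 0xBAF3B10E.

0xBAF3B10E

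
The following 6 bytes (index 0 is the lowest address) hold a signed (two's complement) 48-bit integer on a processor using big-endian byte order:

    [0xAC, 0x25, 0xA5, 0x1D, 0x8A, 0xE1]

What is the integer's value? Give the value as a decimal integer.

-92197292766495

Big-endian stores the most-significant byte at the lowest address.
The bytes are already most-significant first: 0xAC25A51D8AE1.
Top bit is set, so as a signed 48-bit value this is 0xAC25A51D8AE1 − 2^48 = -92197292766495.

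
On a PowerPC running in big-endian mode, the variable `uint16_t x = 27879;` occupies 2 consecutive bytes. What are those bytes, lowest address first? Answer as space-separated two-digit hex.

6C E7

27879 in hexadecimal, padded to 16 bits, is 0x6CE7.
Split into bytes (most-significant first): 6C E7.
In big-endian order the high byte comes first in memory.
So the memory order matches the most-significant-first order: 6C E7.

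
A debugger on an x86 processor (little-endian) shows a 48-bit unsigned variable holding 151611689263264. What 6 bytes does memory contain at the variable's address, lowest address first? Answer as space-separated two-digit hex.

A0 E0 E1 D8 E3 89

151611689263264 in hexadecimal, padded to 48 bits, is 0x89E3D8E1E0A0.
Split into bytes (most-significant first): 89 E3 D8 E1 E0 A0.
Little-endian: lowest address holds the least-significant byte.
So at ascending addresses the bytes are A0 E0 E1 D8 E3 89.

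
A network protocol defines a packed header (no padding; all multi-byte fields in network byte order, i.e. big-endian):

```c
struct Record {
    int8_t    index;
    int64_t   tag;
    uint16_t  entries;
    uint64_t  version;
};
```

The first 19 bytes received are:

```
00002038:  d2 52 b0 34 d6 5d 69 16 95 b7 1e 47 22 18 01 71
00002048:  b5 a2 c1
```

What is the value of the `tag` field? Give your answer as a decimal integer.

`tag` follows `index` (1 byte), so it starts at byte offset 1 and occupies 8 bytes.
Bytes at offsets 1..8: 52 B0 34 D6 5D 69 16 95.
Big-endian stores the most-significant byte at the lowest address.
The bytes are already most-significant first: 0x52B034D65D691695.
0x52B034D65D691695 = 5958320402305980053.

5958320402305980053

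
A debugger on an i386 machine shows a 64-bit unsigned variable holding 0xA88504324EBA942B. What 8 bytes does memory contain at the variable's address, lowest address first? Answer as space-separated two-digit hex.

2B 94 BA 4E 32 04 85 A8

Split into bytes (most-significant first): A8 85 04 32 4E BA 94 2B.
In little-endian order the low byte comes first in memory.
So at ascending addresses the bytes are 2B 94 BA 4E 32 04 85 A8.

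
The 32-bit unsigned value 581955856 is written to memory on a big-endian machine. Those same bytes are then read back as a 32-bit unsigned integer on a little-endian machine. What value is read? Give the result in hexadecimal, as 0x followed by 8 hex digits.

0x10F1AF22

581955856 in 32-bit hexadecimal is 0x22AFF110.
Stored big-endian, the bytes at ascending addresses are 22 AF F1 10.
Read back as little-endian, the first byte is least significant, giving 0x10F1AF22.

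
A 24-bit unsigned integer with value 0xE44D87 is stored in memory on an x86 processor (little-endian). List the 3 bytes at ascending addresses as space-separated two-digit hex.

87 4D E4

Split into bytes (most-significant first): E4 4D 87.
Little-endian: lowest address holds the least-significant byte.
So at ascending addresses the bytes are 87 4D E4.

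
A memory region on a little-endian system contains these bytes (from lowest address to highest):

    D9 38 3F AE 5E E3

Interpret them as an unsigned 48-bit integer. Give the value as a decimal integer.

Little-endian stores the least-significant byte at the lowest address.
Reassemble most-significant byte first: E3 5E AE 3F 38 D9 → 0xE35EAE3F38D9.
0xE35EAE3F38D9 = 249995789809881.

249995789809881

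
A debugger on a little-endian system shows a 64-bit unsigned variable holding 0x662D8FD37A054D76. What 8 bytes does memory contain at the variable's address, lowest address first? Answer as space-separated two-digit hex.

Split into bytes (most-significant first): 66 2D 8F D3 7A 05 4D 76.
Little-endian stores the least-significant byte at the lowest address.
So at ascending addresses the bytes are 76 4D 05 7A D3 8F 2D 66.

76 4D 05 7A D3 8F 2D 66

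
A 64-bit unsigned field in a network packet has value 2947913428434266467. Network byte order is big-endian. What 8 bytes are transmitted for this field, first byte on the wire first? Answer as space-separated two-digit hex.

2947913428434266467 in hexadecimal, padded to 64 bits, is 0x28E917A4FA6DA963.
Split into bytes (most-significant first): 28 E9 17 A4 FA 6D A9 63.
In big-endian order the high byte comes first in memory.
So the memory order matches the most-significant-first order: 28 E9 17 A4 FA 6D A9 63.

28 E9 17 A4 FA 6D A9 63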